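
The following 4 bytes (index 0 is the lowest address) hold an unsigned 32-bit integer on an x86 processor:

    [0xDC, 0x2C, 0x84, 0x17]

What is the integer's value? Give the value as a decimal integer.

In little-endian order the low byte comes first in memory.
Reassemble most-significant byte first: 17 84 2C DC → 0x17842CDC.
0x17842CDC = 394538204.

394538204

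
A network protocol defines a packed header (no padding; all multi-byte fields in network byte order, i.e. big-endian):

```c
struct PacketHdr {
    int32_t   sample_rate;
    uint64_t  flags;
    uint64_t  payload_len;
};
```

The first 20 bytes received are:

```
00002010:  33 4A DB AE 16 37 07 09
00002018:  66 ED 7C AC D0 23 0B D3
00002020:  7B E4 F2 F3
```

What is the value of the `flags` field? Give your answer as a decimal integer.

1600755929516440748

`flags` follows `sample_rate` (4 bytes), so it starts at byte offset 4 and occupies 8 bytes.
Bytes at offsets 4..11: 16 37 07 09 66 ED 7C AC.
Big-endian: lowest address holds the most-significant byte.
The bytes are already most-significant first: 0x1637070966ED7CAC.
0x1637070966ED7CAC = 1600755929516440748.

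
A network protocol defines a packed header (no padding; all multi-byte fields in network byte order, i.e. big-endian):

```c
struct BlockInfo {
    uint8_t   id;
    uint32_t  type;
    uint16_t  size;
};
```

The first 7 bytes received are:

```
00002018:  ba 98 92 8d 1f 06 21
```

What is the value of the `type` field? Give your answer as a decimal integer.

2559741215

`type` follows `id` (1 byte), so it starts at byte offset 1 and occupies 4 bytes.
Bytes at offsets 1..4: 98 92 8D 1F.
Big-endian stores the most-significant byte at the lowest address.
The bytes are already most-significant first: 0x98928D1F.
0x98928D1F = 2559741215.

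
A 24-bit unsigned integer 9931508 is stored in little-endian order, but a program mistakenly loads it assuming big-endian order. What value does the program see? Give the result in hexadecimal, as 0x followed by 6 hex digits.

9931508 in 24-bit hexadecimal is 0x978AF4.
Stored little-endian, the bytes at ascending addresses are F4 8A 97.
Read back as big-endian, the last byte is least significant, giving 0xF48A97.

0xF48A97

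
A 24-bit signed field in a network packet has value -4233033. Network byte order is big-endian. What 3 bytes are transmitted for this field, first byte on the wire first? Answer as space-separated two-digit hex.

BF 68 B7

Two's complement of -4233033 in 24 bits: 4233033 = 0x409749; invert → 0xBF68B6; add 1 → 0xBF68B7.
Split into bytes (most-significant first): BF 68 B7.
Big-endian: lowest address holds the most-significant byte.
So the memory order matches the most-significant-first order: BF 68 B7.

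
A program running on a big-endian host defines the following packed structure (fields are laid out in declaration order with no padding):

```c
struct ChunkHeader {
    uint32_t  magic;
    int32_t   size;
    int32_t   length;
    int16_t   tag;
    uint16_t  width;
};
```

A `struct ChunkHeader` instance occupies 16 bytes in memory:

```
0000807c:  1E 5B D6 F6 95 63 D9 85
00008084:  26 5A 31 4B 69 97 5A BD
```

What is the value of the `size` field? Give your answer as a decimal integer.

`size` follows `magic` (4 bytes), so it starts at byte offset 4 and occupies 4 bytes.
Bytes at offsets 4..7: 95 63 D9 85.
In big-endian order the high byte comes first in memory.
The bytes are already most-significant first: 0x9563D985.
Top bit is set, so as a signed 32-bit value this is 0x9563D985 − 2^32 = -1788618363.

-1788618363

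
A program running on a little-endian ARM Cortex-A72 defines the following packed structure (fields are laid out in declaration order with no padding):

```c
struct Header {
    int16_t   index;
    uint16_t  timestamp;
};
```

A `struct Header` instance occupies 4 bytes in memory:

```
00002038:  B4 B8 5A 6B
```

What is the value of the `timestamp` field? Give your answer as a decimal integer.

27482

`timestamp` follows `index` (2 bytes), so it starts at byte offset 2 and occupies 2 bytes.
Bytes at offsets 2..3: 5A 6B.
Little-endian: lowest address holds the least-significant byte.
Reassemble most-significant byte first: 6B 5A → 0x6B5A.
0x6B5A = 27482.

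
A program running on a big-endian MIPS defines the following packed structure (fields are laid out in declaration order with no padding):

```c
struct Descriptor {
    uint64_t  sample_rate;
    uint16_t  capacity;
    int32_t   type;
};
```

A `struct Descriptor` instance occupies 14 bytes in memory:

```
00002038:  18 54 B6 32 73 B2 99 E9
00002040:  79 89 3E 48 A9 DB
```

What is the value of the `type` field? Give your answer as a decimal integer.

1044949467

`type` follows `sample_rate` (8 B), `capacity` (2 B), so it starts at offset 8 + 2 = 10 and occupies 4 bytes.
Bytes at offsets 10..13: 3E 48 A9 DB.
In big-endian order the high byte comes first in memory.
The bytes are already most-significant first: 0x3E48A9DB.
0x3E48A9DB = 1044949467.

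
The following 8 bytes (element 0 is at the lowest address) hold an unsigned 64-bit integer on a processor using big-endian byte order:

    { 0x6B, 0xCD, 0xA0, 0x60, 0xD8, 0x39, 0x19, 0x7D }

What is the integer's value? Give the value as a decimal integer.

Big-endian: lowest address holds the most-significant byte.
The bytes are already most-significant first: 0x6BCDA060D839197D.
0x6BCDA060D839197D = 7768041270088898941.

7768041270088898941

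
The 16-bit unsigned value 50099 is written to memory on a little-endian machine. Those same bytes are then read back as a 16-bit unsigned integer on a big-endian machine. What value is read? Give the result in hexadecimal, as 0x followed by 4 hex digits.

50099 in 16-bit hexadecimal is 0xC3B3.
Stored little-endian, the bytes at ascending addresses are B3 C3.
Read back as big-endian, the last byte is least significant, giving 0xB3C3.

0xB3C3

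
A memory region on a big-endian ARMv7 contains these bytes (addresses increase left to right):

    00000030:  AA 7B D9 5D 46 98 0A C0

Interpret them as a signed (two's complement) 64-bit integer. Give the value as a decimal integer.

Big-endian stores the most-significant byte at the lowest address.
The bytes are already most-significant first: 0xAA7BD95D46980AC0.
Top bit is set, so as a signed 64-bit value this is 0xAA7BD95D46980AC0 − 2^64 = -6162092670486836544.

-6162092670486836544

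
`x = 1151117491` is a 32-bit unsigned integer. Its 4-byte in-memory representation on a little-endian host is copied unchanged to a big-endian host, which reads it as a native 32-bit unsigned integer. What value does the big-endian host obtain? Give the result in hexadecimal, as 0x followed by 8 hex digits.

1151117491 in 32-bit hexadecimal is 0x449CA8B3.
Stored little-endian, the bytes at ascending addresses are B3 A8 9C 44.
Read back as big-endian, the last byte is least significant, giving 0xB3A89C44.

0xB3A89C44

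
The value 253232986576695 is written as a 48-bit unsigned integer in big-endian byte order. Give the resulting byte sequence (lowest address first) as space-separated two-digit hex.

253232986576695 in hexadecimal, padded to 48 bits, is 0xE6506635D737.
Split into bytes (most-significant first): E6 50 66 35 D7 37.
Big-endian: lowest address holds the most-significant byte.
So the memory order matches the most-significant-first order: E6 50 66 35 D7 37.

E6 50 66 35 D7 37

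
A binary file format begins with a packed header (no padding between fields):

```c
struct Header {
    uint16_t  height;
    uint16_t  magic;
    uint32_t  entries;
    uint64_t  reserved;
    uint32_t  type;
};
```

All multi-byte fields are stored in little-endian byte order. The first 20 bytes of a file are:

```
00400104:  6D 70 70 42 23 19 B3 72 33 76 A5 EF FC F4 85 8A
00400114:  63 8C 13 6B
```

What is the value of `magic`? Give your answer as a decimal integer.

`magic` follows `height` (2 bytes), so it starts at byte offset 2 and occupies 2 bytes.
Bytes at offsets 2..3: 70 42.
In little-endian order the low byte comes first in memory.
Reassemble most-significant byte first: 42 70 → 0x4270.
0x4270 = 17008.

17008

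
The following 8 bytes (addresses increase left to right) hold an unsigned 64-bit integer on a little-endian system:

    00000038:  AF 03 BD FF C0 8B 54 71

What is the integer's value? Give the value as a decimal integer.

Little-endian: lowest address holds the least-significant byte.
Reassemble most-significant byte first: 71 54 8B C0 FF BD 03 AF → 0x71548BC0FFBD03AF.
0x71548BC0FFBD03AF = 8166305685370110895.

8166305685370110895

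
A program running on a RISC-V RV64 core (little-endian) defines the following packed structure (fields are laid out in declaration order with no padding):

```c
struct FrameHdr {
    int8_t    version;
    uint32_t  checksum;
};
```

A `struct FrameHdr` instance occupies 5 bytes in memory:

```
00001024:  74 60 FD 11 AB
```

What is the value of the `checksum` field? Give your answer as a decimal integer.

`checksum` follows `version` (1 byte), so it starts at byte offset 1 and occupies 4 bytes.
Bytes at offsets 1..4: 60 FD 11 AB.
Little-endian: lowest address holds the least-significant byte.
Reassemble most-significant byte first: AB 11 FD 60 → 0xAB11FD60.
0xAB11FD60 = 2870082912.

2870082912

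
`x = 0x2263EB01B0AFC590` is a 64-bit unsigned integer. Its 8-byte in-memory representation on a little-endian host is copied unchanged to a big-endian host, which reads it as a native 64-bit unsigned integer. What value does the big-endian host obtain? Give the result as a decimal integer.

Stored little-endian, the bytes at ascending addresses are 90 C5 AF B0 01 EB 63 22.
Read back as big-endian, the last byte is least significant, giving 0x90C5AFB001EB6322.
0x90C5AFB001EB6322 = 10431937282354930466.

10431937282354930466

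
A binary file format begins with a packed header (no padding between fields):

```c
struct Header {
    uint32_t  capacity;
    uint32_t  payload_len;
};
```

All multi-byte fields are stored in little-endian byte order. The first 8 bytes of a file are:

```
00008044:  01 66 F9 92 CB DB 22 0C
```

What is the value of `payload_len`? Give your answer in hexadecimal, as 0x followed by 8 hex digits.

0x0C22DBCB

`payload_len` follows `capacity` (4 bytes), so it starts at byte offset 4 and occupies 4 bytes.
Bytes at offsets 4..7: CB DB 22 0C.
Little-endian: lowest address holds the least-significant byte.
Reassemble most-significant byte first: 0C 22 DB CB → 0x0C22DBCB.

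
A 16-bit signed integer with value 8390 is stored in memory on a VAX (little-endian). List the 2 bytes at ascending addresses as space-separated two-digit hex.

C6 20

8390 in hexadecimal, padded to 16 bits, is 0x20C6.
Split into bytes (most-significant first): 20 C6.
Little-endian stores the least-significant byte at the lowest address.
So at ascending addresses the bytes are C6 20.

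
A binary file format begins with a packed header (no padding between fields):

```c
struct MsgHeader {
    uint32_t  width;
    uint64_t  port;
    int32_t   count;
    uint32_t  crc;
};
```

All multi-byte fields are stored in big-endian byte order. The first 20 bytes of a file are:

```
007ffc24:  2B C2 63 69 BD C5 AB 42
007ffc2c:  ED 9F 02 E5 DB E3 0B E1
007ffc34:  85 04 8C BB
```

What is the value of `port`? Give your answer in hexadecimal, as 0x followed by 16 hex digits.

`port` follows `width` (4 bytes), so it starts at byte offset 4 and occupies 8 bytes.
Bytes at offsets 4..11: BD C5 AB 42 ED 9F 02 E5.
Big-endian stores the most-significant byte at the lowest address.
The bytes are already most-significant first: 0xBDC5AB42ED9F02E5.

0xBDC5AB42ED9F02E5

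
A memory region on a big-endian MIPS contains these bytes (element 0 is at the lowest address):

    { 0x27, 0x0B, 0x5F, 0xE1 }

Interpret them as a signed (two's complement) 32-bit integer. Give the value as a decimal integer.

Big-endian: lowest address holds the most-significant byte.
The bytes are already most-significant first: 0x270B5FE1.
0x270B5FE1 = 655056865.

655056865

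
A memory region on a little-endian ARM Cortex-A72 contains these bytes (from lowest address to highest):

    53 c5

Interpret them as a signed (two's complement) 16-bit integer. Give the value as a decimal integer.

Little-endian stores the least-significant byte at the lowest address.
Reassemble most-significant byte first: C5 53 → 0xC553.
Top bit is set, so as a signed 16-bit value this is 0xC553 − 2^16 = -15021.

-15021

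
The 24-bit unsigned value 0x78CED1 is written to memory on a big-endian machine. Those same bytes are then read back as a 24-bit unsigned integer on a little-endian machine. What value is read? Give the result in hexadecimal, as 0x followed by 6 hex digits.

0xD1CE78

Stored big-endian, the bytes at ascending addresses are 78 CE D1.
Read back as little-endian, the first byte is least significant, giving 0xD1CE78.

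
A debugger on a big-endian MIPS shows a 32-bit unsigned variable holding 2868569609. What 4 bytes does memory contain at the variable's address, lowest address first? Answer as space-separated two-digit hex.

AA FA E6 09

2868569609 in hexadecimal, padded to 32 bits, is 0xAAFAE609.
Split into bytes (most-significant first): AA FA E6 09.
In big-endian order the high byte comes first in memory.
So the memory order matches the most-significant-first order: AA FA E6 09.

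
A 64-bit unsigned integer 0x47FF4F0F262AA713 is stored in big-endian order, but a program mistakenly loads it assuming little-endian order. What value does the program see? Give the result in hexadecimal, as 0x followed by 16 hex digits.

Stored big-endian, the bytes at ascending addresses are 47 FF 4F 0F 26 2A A7 13.
Read back as little-endian, the first byte is least significant, giving 0x13A72A260F4FFF47.

0x13A72A260F4FFF47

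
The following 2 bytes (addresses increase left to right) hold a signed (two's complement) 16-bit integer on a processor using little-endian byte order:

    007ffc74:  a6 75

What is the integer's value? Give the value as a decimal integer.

Little-endian: lowest address holds the least-significant byte.
Reassemble most-significant byte first: 75 A6 → 0x75A6.
0x75A6 = 30118.

30118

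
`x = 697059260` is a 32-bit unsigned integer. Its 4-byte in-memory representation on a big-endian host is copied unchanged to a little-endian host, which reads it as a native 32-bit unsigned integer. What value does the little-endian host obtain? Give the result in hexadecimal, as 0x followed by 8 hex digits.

0xBC478C29

697059260 in 32-bit hexadecimal is 0x298C47BC.
Stored big-endian, the bytes at ascending addresses are 29 8C 47 BC.
Read back as little-endian, the first byte is least significant, giving 0xBC478C29.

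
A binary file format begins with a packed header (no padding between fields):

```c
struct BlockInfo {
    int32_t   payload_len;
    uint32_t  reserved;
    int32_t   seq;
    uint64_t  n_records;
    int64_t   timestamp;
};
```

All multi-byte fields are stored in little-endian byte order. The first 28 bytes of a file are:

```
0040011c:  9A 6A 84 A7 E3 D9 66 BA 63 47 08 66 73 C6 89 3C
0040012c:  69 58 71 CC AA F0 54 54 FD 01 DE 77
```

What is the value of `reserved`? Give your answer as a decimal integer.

`reserved` follows `payload_len` (4 bytes), so it starts at byte offset 4 and occupies 4 bytes.
Bytes at offsets 4..7: E3 D9 66 BA.
In little-endian order the low byte comes first in memory.
Reassemble most-significant byte first: BA 66 D9 E3 → 0xBA66D9E3.
0xBA66D9E3 = 3127302627.

3127302627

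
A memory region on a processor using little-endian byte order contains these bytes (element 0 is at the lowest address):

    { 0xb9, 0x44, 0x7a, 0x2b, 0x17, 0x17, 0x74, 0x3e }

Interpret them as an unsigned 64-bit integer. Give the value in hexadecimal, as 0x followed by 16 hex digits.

In little-endian order the low byte comes first in memory.
Reassemble most-significant byte first: 3E 74 17 17 2B 7A 44 B9 → 0x3E7417172B7A44B9.

0x3E7417172B7A44B9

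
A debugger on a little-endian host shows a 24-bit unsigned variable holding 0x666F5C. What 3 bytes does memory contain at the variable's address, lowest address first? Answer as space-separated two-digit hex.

Split into bytes (most-significant first): 66 6F 5C.
Little-endian: lowest address holds the least-significant byte.
So at ascending addresses the bytes are 5C 6F 66.

5C 6F 66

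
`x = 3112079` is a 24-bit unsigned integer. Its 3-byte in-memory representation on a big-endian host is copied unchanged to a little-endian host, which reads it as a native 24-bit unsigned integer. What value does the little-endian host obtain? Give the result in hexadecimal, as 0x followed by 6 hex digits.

3112079 in 24-bit hexadecimal is 0x2F7C8F.
Stored big-endian, the bytes at ascending addresses are 2F 7C 8F.
Read back as little-endian, the first byte is least significant, giving 0x8F7C2F.

0x8F7C2F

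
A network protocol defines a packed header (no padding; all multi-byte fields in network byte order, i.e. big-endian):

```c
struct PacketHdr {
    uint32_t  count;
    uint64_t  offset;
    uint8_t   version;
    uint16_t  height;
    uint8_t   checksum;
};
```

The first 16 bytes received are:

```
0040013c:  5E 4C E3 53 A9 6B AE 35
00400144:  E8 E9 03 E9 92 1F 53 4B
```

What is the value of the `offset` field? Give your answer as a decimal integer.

`offset` follows `count` (4 bytes), so it starts at byte offset 4 and occupies 8 bytes.
Bytes at offsets 4..11: A9 6B AE 35 E8 E9 03 E9.
Big-endian stores the most-significant byte at the lowest address.
The bytes are already most-significant first: 0xA96BAE35E8E903E9.
0xA96BAE35E8E903E9 = 12208042761481946089.

12208042761481946089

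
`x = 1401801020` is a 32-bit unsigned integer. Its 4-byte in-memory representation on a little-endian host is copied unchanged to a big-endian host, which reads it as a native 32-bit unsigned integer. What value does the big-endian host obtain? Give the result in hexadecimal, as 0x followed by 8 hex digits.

0x3CC98D53

1401801020 in 32-bit hexadecimal is 0x538DC93C.
Stored little-endian, the bytes at ascending addresses are 3C C9 8D 53.
Read back as big-endian, the last byte is least significant, giving 0x3CC98D53.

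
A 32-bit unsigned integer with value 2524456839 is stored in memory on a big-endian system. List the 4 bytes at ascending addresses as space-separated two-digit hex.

96 78 27 87

2524456839 in hexadecimal, padded to 32 bits, is 0x96782787.
Split into bytes (most-significant first): 96 78 27 87.
Big-endian: lowest address holds the most-significant byte.
So the memory order matches the most-significant-first order: 96 78 27 87.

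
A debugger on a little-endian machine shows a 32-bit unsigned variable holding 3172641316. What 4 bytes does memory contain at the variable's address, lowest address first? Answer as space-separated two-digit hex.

3172641316 in hexadecimal, padded to 32 bits, is 0xBD1AAA24.
Split into bytes (most-significant first): BD 1A AA 24.
Little-endian: lowest address holds the least-significant byte.
So at ascending addresses the bytes are 24 AA 1A BD.

24 AA 1A BD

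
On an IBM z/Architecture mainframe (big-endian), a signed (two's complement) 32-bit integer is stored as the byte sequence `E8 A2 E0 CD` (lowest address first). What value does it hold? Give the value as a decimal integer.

Big-endian: lowest address holds the most-significant byte.
The bytes are already most-significant first: 0xE8A2E0CD.
Top bit is set, so as a signed 32-bit value this is 0xE8A2E0CD − 2^32 = -391978803.

-391978803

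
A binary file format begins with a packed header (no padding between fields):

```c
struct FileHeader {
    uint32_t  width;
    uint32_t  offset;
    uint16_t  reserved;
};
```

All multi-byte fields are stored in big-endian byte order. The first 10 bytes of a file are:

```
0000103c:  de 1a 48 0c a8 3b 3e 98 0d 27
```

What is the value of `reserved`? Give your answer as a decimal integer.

3367

`reserved` follows `width` (4 B), `offset` (4 B), so it starts at offset 4 + 4 = 8 and occupies 2 bytes.
Bytes at offsets 8..9: 0D 27.
Big-endian stores the most-significant byte at the lowest address.
The bytes are already most-significant first: 0x0D27.
0x0D27 = 3367.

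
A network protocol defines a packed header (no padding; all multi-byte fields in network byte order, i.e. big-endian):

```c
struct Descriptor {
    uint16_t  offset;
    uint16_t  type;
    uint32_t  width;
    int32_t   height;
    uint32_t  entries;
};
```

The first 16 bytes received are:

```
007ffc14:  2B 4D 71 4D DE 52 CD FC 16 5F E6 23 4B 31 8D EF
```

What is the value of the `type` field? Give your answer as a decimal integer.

`type` follows `offset` (2 bytes), so it starts at byte offset 2 and occupies 2 bytes.
Bytes at offsets 2..3: 71 4D.
Big-endian stores the most-significant byte at the lowest address.
The bytes are already most-significant first: 0x714D.
0x714D = 29005.

29005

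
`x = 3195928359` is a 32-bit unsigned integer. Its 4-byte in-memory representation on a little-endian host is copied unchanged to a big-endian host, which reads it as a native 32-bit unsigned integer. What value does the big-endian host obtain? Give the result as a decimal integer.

3195928359 in 32-bit hexadecimal is 0xBE7DFF27.
Stored little-endian, the bytes at ascending addresses are 27 FF 7D BE.
Read back as big-endian, the last byte is least significant, giving 0x27FF7DBE.
0x27FF7DBE = 671055294.

671055294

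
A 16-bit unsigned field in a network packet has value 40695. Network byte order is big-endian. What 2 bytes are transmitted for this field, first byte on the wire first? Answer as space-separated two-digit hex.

9E F7

40695 in hexadecimal, padded to 16 bits, is 0x9EF7.
Split into bytes (most-significant first): 9E F7.
Big-endian stores the most-significant byte at the lowest address.
So the memory order matches the most-significant-first order: 9E F7.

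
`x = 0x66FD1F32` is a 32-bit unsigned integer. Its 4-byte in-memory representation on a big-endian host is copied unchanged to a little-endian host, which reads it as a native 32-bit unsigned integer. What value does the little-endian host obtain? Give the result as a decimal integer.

840957286

Stored big-endian, the bytes at ascending addresses are 66 FD 1F 32.
Read back as little-endian, the first byte is least significant, giving 0x321FFD66.
0x321FFD66 = 840957286.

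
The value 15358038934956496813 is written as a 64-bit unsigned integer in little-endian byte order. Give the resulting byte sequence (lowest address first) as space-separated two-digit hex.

15358038934956496813 in hexadecimal, padded to 64 bits, is 0xD522B70A7CB357AD.
Split into bytes (most-significant first): D5 22 B7 0A 7C B3 57 AD.
Little-endian: lowest address holds the least-significant byte.
So at ascending addresses the bytes are AD 57 B3 7C 0A B7 22 D5.

AD 57 B3 7C 0A B7 22 D5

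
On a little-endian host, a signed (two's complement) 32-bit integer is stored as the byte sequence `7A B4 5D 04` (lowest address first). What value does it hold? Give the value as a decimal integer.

73249914

Little-endian stores the least-significant byte at the lowest address.
Reassemble most-significant byte first: 04 5D B4 7A → 0x045DB47A.
0x045DB47A = 73249914.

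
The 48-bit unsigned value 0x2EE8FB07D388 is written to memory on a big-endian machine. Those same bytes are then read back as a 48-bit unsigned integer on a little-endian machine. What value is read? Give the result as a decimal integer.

150439953426478

Stored big-endian, the bytes at ascending addresses are 2E E8 FB 07 D3 88.
Read back as little-endian, the first byte is least significant, giving 0x88D307FBE82E.
0x88D307FBE82E = 150439953426478.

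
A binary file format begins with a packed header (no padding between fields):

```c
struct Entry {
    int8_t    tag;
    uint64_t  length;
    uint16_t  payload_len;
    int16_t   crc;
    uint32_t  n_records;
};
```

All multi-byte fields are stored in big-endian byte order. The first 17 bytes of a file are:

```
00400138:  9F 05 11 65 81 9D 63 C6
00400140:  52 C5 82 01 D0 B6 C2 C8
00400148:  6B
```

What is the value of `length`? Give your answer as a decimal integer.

`length` follows `tag` (1 byte), so it starts at byte offset 1 and occupies 8 bytes.
Bytes at offsets 1..8: 05 11 65 81 9D 63 C6 52.
Big-endian stores the most-significant byte at the lowest address.
The bytes are already most-significant first: 0x051165819D63C652.
0x051165819D63C652 = 365184652159469138.

365184652159469138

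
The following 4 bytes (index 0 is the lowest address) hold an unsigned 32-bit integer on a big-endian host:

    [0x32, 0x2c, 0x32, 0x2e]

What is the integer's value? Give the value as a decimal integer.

841757230

Big-endian stores the most-significant byte at the lowest address.
The bytes are already most-significant first: 0x322C322E.
0x322C322E = 841757230.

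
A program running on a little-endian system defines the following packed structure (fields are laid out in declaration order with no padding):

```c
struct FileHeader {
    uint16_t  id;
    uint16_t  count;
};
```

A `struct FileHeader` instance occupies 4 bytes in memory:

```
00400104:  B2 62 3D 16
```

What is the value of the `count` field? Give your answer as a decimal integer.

5693

`count` follows `id` (2 bytes), so it starts at byte offset 2 and occupies 2 bytes.
Bytes at offsets 2..3: 3D 16.
Little-endian: lowest address holds the least-significant byte.
Reassemble most-significant byte first: 16 3D → 0x163D.
0x163D = 5693.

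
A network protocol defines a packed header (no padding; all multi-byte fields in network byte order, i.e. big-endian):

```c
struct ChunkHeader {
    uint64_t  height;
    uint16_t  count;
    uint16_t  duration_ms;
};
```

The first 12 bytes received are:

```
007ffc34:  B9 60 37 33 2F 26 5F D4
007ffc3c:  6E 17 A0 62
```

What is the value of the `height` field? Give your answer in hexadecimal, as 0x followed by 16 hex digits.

`height` is the first field, at byte offset 0, occupying 8 bytes.
Bytes at offsets 0..7: B9 60 37 33 2F 26 5F D4.
In big-endian order the high byte comes first in memory.
The bytes are already most-significant first: 0xB96037332F265FD4.

0xB96037332F265FD4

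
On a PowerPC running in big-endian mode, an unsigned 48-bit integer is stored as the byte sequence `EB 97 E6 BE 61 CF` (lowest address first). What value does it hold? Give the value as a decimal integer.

259037643825615

Big-endian: lowest address holds the most-significant byte.
The bytes are already most-significant first: 0xEB97E6BE61CF.
0xEB97E6BE61CF = 259037643825615.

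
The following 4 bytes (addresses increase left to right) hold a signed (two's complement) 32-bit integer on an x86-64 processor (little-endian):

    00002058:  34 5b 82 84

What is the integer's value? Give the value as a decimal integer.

-2071831756

Little-endian stores the least-significant byte at the lowest address.
Reassemble most-significant byte first: 84 82 5B 34 → 0x84825B34.
Top bit is set, so as a signed 32-bit value this is 0x84825B34 − 2^32 = -2071831756.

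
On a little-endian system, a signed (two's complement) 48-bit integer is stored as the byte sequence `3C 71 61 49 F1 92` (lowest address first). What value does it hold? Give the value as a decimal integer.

-119909960814276

Little-endian: lowest address holds the least-significant byte.
Reassemble most-significant byte first: 92 F1 49 61 71 3C → 0x92F14961713C.
Top bit is set, so as a signed 48-bit value this is 0x92F14961713C − 2^48 = -119909960814276.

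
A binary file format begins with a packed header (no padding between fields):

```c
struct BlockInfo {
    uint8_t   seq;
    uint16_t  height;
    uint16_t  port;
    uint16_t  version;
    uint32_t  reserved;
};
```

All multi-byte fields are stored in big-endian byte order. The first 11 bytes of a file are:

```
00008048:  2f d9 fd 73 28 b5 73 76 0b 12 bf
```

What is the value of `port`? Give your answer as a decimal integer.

`port` follows `seq` (1 B), `height` (2 B), so it starts at offset 1 + 2 = 3 and occupies 2 bytes.
Bytes at offsets 3..4: 73 28.
In big-endian order the high byte comes first in memory.
The bytes are already most-significant first: 0x7328.
0x7328 = 29480.

29480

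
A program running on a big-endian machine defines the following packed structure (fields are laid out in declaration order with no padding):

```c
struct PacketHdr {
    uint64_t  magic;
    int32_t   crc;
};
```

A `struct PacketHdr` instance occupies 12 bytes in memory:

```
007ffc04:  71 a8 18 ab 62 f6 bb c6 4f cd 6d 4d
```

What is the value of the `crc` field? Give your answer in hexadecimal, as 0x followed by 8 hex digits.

0x4FCD6D4D

`crc` follows `magic` (8 bytes), so it starts at byte offset 8 and occupies 4 bytes.
Bytes at offsets 8..11: 4F CD 6D 4D.
In big-endian order the high byte comes first in memory.
The bytes are already most-significant first: 0x4FCD6D4D.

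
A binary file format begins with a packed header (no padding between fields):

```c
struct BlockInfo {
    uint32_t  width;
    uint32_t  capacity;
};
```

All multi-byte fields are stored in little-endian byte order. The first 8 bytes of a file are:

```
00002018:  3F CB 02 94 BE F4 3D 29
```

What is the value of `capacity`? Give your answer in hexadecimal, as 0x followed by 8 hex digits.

`capacity` follows `width` (4 bytes), so it starts at byte offset 4 and occupies 4 bytes.
Bytes at offsets 4..7: BE F4 3D 29.
Little-endian: lowest address holds the least-significant byte.
Reassemble most-significant byte first: 29 3D F4 BE → 0x293DF4BE.

0x293DF4BE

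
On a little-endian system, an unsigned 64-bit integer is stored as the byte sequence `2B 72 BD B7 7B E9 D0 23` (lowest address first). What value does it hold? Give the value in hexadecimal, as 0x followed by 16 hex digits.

0x23D0E97BB7BD722B

Little-endian stores the least-significant byte at the lowest address.
Reassemble most-significant byte first: 23 D0 E9 7B B7 BD 72 2B → 0x23D0E97BB7BD722B.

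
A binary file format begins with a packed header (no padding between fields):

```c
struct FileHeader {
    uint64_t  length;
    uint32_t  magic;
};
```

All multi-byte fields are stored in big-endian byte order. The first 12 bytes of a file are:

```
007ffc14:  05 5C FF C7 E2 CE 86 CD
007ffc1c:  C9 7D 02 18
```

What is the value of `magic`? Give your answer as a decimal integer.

`magic` follows `length` (8 bytes), so it starts at byte offset 8 and occupies 4 bytes.
Bytes at offsets 8..11: C9 7D 02 18.
Big-endian: lowest address holds the most-significant byte.
The bytes are already most-significant first: 0xC97D0218.
0xC97D0218 = 3380412952.

3380412952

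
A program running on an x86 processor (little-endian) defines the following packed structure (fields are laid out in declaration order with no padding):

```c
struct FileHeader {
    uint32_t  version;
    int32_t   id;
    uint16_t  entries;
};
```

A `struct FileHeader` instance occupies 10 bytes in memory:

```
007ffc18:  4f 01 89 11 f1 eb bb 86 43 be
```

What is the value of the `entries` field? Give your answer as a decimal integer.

48707

`entries` follows `version` (4 B), `id` (4 B), so it starts at offset 4 + 4 = 8 and occupies 2 bytes.
Bytes at offsets 8..9: 43 BE.
In little-endian order the low byte comes first in memory.
Reassemble most-significant byte first: BE 43 → 0xBE43.
0xBE43 = 48707.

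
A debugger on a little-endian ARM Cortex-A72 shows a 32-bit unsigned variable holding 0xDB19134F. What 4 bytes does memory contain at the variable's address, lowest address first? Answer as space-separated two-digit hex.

Split into bytes (most-significant first): DB 19 13 4F.
In little-endian order the low byte comes first in memory.
So at ascending addresses the bytes are 4F 13 19 DB.

4F 13 19 DB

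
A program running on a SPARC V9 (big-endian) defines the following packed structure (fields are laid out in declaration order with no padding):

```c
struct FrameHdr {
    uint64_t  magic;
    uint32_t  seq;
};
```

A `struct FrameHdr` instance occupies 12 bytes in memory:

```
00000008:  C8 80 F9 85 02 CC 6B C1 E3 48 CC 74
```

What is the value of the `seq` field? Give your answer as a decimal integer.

3813198964

`seq` follows `magic` (8 bytes), so it starts at byte offset 8 and occupies 4 bytes.
Bytes at offsets 8..11: E3 48 CC 74.
In big-endian order the high byte comes first in memory.
The bytes are already most-significant first: 0xE348CC74.
0xE348CC74 = 3813198964.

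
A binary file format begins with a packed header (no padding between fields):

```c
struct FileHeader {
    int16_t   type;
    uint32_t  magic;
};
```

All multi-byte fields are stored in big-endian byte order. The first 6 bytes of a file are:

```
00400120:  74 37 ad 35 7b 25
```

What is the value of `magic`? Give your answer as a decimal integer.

2905963301

`magic` follows `type` (2 bytes), so it starts at byte offset 2 and occupies 4 bytes.
Bytes at offsets 2..5: AD 35 7B 25.
Big-endian: lowest address holds the most-significant byte.
The bytes are already most-significant first: 0xAD357B25.
0xAD357B25 = 2905963301.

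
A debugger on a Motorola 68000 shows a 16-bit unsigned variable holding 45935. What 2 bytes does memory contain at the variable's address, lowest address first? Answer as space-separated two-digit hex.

45935 in hexadecimal, padded to 16 bits, is 0xB36F.
Split into bytes (most-significant first): B3 6F.
Big-endian stores the most-significant byte at the lowest address.
So the memory order matches the most-significant-first order: B3 6F.

B3 6F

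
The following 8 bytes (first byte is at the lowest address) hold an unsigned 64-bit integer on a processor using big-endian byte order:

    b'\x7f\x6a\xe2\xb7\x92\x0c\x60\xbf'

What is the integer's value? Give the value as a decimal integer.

9181400068405354687

In big-endian order the high byte comes first in memory.
The bytes are already most-significant first: 0x7F6AE2B7920C60BF.
0x7F6AE2B7920C60BF = 9181400068405354687.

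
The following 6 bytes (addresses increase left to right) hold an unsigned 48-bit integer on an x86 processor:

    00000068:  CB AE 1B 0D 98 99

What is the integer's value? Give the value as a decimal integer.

168878333996747

In little-endian order the low byte comes first in memory.
Reassemble most-significant byte first: 99 98 0D 1B AE CB → 0x99980D1BAECB.
0x99980D1BAECB = 168878333996747.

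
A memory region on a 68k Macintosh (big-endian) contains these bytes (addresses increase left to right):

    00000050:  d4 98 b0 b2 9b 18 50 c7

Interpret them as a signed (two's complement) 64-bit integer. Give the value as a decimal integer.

-3127555660056080185

Big-endian: lowest address holds the most-significant byte.
The bytes are already most-significant first: 0xD498B0B29B1850C7.
Top bit is set, so as a signed 64-bit value this is 0xD498B0B29B1850C7 − 2^64 = -3127555660056080185.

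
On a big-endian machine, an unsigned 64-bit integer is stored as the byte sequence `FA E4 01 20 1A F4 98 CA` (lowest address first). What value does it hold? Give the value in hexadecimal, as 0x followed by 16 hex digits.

Big-endian: lowest address holds the most-significant byte.
The bytes are already most-significant first: 0xFAE401201AF498CA.

0xFAE401201AF498CA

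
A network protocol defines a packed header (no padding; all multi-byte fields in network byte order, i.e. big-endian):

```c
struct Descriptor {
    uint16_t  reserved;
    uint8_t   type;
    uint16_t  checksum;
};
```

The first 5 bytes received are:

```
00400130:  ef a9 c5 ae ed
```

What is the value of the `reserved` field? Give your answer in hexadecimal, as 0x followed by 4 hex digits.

`reserved` is the first field, at byte offset 0, occupying 2 bytes.
Bytes at offsets 0..1: EF A9.
In big-endian order the high byte comes first in memory.
The bytes are already most-significant first: 0xEFA9.

0xEFA9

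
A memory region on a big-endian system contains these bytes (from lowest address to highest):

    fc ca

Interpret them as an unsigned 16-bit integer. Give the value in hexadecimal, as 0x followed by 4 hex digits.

0xFCCA

Big-endian: lowest address holds the most-significant byte.
The bytes are already most-significant first: 0xFCCA.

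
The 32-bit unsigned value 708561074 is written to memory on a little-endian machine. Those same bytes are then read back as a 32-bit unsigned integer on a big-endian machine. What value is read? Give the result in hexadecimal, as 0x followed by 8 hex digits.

708561074 in 32-bit hexadecimal is 0x2A3BC8B2.
Stored little-endian, the bytes at ascending addresses are B2 C8 3B 2A.
Read back as big-endian, the last byte is least significant, giving 0xB2C83B2A.

0xB2C83B2A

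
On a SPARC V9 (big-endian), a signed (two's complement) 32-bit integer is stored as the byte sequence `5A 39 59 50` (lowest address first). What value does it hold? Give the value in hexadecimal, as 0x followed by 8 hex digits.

Big-endian: lowest address holds the most-significant byte.
The bytes are already most-significant first: 0x5A395950.

0x5A395950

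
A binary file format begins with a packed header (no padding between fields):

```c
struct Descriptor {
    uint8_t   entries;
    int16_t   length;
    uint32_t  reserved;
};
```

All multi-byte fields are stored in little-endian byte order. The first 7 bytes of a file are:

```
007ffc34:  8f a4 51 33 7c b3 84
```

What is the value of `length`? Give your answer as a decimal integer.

`length` follows `entries` (1 byte), so it starts at byte offset 1 and occupies 2 bytes.
Bytes at offsets 1..2: A4 51.
Little-endian: lowest address holds the least-significant byte.
Reassemble most-significant byte first: 51 A4 → 0x51A4.
0x51A4 = 20900.

20900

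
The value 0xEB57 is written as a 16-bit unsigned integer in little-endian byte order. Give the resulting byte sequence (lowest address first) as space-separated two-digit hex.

57 EB

Split into bytes (most-significant first): EB 57.
Little-endian stores the least-significant byte at the lowest address.
So at ascending addresses the bytes are 57 EB.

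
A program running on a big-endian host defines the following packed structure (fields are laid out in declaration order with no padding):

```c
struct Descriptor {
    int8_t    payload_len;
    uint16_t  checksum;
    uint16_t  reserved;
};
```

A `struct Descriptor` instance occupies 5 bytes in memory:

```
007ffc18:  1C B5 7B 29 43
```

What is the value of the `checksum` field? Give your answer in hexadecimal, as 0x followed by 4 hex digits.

0xB57B

`checksum` follows `payload_len` (1 byte), so it starts at byte offset 1 and occupies 2 bytes.
Bytes at offsets 1..2: B5 7B.
In big-endian order the high byte comes first in memory.
The bytes are already most-significant first: 0xB57B.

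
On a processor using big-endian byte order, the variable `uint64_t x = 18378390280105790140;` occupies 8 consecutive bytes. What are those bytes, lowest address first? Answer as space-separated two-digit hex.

18378390280105790140 in hexadecimal, padded to 64 bits, is 0xFF0D28963D328ABC.
Split into bytes (most-significant first): FF 0D 28 96 3D 32 8A BC.
Big-endian stores the most-significant byte at the lowest address.
So the memory order matches the most-significant-first order: FF 0D 28 96 3D 32 8A BC.

FF 0D 28 96 3D 32 8A BC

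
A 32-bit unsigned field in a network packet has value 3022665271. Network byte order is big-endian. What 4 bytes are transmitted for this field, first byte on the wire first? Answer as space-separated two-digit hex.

B4 2A 36 37

3022665271 in hexadecimal, padded to 32 bits, is 0xB42A3637.
Split into bytes (most-significant first): B4 2A 36 37.
Big-endian: lowest address holds the most-significant byte.
So the memory order matches the most-significant-first order: B4 2A 36 37.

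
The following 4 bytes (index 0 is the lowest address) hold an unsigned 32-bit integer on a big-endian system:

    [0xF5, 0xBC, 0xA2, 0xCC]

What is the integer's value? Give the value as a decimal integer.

4122780364

Big-endian stores the most-significant byte at the lowest address.
The bytes are already most-significant first: 0xF5BCA2CC.
0xF5BCA2CC = 4122780364.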